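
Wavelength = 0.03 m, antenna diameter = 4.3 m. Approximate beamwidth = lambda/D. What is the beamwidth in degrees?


BW_rad = 0.03 / 4.3 = 0.006977
BW_deg = 0.4 degrees

0.4 degrees


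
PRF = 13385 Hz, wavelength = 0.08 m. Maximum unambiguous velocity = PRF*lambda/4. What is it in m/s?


V_ua = 13385 * 0.08 / 4 = 267.7 m/s

267.7 m/s


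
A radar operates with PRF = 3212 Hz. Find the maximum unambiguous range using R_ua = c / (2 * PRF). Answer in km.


R_ua = 3e8 / (2 * 3212) = 46699.9 m = 46.7 km

46.7 km


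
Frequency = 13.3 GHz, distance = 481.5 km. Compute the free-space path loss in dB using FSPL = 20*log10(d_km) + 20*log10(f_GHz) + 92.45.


20*log10(481.5) = 53.65
20*log10(13.3) = 22.48
FSPL = 168.6 dB

168.6 dB


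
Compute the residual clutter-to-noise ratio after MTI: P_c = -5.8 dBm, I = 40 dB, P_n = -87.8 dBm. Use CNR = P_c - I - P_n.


CNR = -5.8 - 40 - (-87.8) = 42.0 dB

42.0 dB


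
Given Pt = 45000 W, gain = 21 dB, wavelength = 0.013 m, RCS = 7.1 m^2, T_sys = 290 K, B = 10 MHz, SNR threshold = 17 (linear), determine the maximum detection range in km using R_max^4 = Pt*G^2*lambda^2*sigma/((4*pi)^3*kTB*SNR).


G_lin = 10^(21/10) = 125.892541
R^4 = 45000 * 125.892541^2 * 0.013^2 * 7.1 / ((4*pi)^3 * 1.38e-23 * 290 * 10000000.0 * 17)
R^4 = 6.33873e14 m^4
R_max = (6.33873e14)^(1/4) = 5017.7 m = 5.0 km

5.0 km


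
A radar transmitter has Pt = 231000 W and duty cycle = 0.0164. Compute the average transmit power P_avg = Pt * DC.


P_avg = 231000 * 0.0164 = 3788.4 W

3788.4 W


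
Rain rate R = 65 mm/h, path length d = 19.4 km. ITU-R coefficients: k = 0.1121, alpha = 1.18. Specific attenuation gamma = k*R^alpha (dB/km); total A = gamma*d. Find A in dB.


gamma = 0.1121 * 65^1.18 = 15.446973 dB/km
A = 15.446973 * 19.4 = 299.67 dB

299.67 dB


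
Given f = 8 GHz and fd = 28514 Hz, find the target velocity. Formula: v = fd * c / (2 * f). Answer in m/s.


v = 28514 * 3e8 / (2 * 8000000000.0) = 534.6 m/s

534.6 m/s


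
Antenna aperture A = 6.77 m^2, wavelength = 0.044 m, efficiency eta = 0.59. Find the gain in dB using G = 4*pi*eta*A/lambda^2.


G_linear = 4*pi*0.59*6.77/0.044^2 = 25926.58
G_dB = 10*log10(25926.58) = 44.1 dB

44.1 dB


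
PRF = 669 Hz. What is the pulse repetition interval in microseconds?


PRI = 1/669 = 0.0014947683 s = 1494.8 us

1494.8 us


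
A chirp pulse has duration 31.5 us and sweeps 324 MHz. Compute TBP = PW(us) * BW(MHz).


TBP = 31.5 * 324 = 10206.0

10206.0


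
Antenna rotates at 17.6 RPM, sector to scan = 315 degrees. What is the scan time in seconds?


t = 315 / (17.6 * 360) * 60 = 2.98 s

2.98 s


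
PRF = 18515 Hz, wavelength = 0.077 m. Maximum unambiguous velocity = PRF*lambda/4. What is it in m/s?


V_ua = 18515 * 0.077 / 4 = 356.4 m/s

356.4 m/s


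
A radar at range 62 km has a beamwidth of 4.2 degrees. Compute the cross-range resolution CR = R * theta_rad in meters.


BW_rad = 0.073303829
CR = 62000 * 0.073303829 = 4544.8 m

4544.8 m


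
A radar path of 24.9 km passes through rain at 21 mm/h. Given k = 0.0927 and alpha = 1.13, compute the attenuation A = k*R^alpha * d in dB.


gamma = 0.0927 * 21^1.13 = 2.891928 dB/km
A = 2.891928 * 24.9 = 72.01 dB

72.01 dB


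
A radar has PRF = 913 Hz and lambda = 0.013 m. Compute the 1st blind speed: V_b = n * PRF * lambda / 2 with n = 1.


V_blind = 1 * 913 * 0.013 / 2 = 5.9 m/s

5.9 m/s


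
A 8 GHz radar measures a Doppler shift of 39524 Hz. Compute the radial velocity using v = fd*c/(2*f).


v = 39524 * 3e8 / (2 * 8000000000.0) = 741.1 m/s

741.1 m/s


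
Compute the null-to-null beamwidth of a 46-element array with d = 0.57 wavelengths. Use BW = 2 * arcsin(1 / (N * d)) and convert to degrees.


1/(N*d) = 1/(46*0.57) = 0.038139
BW = 2*arcsin(0.038139) = 4.4 degrees

4.4 degrees


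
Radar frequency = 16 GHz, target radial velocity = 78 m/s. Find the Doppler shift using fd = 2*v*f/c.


fd = 2 * 78 * 16000000000.0 / 3e8 = 8320.0 Hz

8320.0 Hz


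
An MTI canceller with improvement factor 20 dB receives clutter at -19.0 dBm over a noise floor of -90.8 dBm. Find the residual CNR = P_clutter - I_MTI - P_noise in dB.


CNR = -19.0 - 20 - (-90.8) = 51.8 dB

51.8 dB


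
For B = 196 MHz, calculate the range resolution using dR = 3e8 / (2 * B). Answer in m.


dR = 3e8 / (2 * 196000000.0) = 0.77 m

0.77 m


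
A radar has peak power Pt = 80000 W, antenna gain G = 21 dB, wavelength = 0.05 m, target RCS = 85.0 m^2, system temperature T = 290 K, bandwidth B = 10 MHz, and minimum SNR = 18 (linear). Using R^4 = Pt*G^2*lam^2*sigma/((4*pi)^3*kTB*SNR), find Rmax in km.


G_lin = 10^(21/10) = 125.892541
R^4 = 80000 * 125.892541^2 * 0.05^2 * 85.0 / ((4*pi)^3 * 1.38e-23 * 290 * 10000000.0 * 18)
R^4 = 1.88482e17 m^4
R_max = (1.88482e17)^(1/4) = 20836.1 m = 20.8 km

20.8 km


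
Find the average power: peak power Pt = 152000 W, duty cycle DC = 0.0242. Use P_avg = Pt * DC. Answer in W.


P_avg = 152000 * 0.0242 = 3678.4 W

3678.4 W


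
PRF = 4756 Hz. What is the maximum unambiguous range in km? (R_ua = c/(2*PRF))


R_ua = 3e8 / (2 * 4756) = 31539.1 m = 31.5 km

31.5 km


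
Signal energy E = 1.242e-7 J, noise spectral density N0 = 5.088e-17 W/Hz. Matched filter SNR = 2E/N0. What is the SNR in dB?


SNR_lin = 2 * 1.242e-7 / 5.088e-17 = 4.882e9
SNR_dB = 10*log10(4.882e9) = 96.9 dB

96.9 dB


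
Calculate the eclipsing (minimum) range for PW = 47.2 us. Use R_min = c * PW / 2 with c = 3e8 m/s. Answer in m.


R_min = 3e8 * 47.2e-6 / 2 = 7080.0 m

7080.0 m


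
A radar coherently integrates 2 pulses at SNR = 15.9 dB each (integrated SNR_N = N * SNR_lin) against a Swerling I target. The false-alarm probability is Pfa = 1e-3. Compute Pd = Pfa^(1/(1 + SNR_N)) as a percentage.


SNR_lin = 10^(15.9/10) = 38.90451
SNR_N = 2 * 38.90451 = 77.80902
1/(1 + SNR_N) = 1/78.80902 = 0.0126889
Pd = (1e-3)^0.0126889 = 0.91608
Pd = 91.6%

91.6%


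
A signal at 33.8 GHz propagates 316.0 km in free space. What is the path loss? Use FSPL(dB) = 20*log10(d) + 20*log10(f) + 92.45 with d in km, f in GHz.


20*log10(316.0) = 49.99
20*log10(33.8) = 30.58
FSPL = 173.0 dB

173.0 dB


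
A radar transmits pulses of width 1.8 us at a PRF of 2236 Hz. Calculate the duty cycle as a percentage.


DC = 1.8e-6 * 2236 * 100 = 0.4%

0.4%


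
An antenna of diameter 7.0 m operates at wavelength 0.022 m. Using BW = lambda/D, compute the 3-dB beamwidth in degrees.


BW_rad = 0.022 / 7.0 = 0.003143
BW_deg = 0.18 degrees

0.18 degrees


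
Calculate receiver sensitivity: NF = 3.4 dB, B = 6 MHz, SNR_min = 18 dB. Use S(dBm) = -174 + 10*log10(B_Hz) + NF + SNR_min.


10*log10(6000000.0) = 67.78
S = -174 + 67.78 + 3.4 + 18 = -84.8 dBm

-84.8 dBm


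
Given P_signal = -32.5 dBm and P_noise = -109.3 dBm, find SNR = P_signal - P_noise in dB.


SNR = -32.5 - (-109.3) = 76.8 dB

76.8 dB


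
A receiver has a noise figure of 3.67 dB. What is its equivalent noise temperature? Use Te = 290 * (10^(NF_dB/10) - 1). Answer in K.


NF_lin = 10^(3.67/10) = 2.328091
Te = 290 * (2.328091 - 1) = 385.1 K

385.1 K


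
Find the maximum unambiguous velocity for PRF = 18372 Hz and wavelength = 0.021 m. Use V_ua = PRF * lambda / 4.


V_ua = 18372 * 0.021 / 4 = 96.5 m/s

96.5 m/s


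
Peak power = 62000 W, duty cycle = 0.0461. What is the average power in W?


P_avg = 62000 * 0.0461 = 2858.2 W

2858.2 W


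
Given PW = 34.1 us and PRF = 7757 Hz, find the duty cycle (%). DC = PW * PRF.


DC = 34.1e-6 * 7757 * 100 = 26.45%

26.45%


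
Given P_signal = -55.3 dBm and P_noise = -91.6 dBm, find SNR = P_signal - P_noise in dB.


SNR = -55.3 - (-91.6) = 36.3 dB

36.3 dB


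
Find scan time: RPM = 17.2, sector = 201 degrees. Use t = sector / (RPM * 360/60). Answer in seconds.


t = 201 / (17.2 * 360) * 60 = 1.95 s

1.95 s


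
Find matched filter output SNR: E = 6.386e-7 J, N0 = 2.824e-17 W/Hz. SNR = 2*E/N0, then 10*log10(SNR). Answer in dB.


SNR_lin = 2 * 6.386e-7 / 2.824e-17 = 4.523e10
SNR_dB = 10*log10(4.523e10) = 106.6 dB

106.6 dB


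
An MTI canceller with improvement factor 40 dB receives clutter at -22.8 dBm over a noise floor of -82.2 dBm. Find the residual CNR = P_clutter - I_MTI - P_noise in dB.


CNR = -22.8 - 40 - (-82.2) = 19.4 dB

19.4 dB


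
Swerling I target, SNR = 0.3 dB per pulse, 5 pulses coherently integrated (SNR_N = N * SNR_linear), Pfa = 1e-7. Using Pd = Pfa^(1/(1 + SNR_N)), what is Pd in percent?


SNR_lin = 10^(0.3/10) = 1.07152
SNR_N = 5 * 1.07152 = 5.3576
1/(1 + SNR_N) = 1/6.3576 = 0.1572921
Pd = (1e-7)^0.1572921 = 0.07924
Pd = 7.9%

7.9%


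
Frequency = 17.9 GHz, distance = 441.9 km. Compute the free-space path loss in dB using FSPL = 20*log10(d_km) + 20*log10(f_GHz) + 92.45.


20*log10(441.9) = 52.91
20*log10(17.9) = 25.06
FSPL = 170.4 dB

170.4 dB


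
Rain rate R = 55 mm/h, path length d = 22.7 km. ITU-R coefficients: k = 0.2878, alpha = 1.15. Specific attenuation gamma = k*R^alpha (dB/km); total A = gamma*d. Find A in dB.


gamma = 0.2878 * 55^1.15 = 28.874062 dB/km
A = 28.874062 * 22.7 = 655.44 dB

655.44 dB


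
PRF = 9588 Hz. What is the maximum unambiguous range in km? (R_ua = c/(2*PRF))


R_ua = 3e8 / (2 * 9588) = 15644.6 m = 15.6 km

15.6 km


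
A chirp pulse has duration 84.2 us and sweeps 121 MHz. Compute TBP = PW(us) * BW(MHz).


TBP = 84.2 * 121 = 10188.2

10188.2


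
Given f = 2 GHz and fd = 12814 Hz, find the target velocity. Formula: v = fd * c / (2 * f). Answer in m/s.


v = 12814 * 3e8 / (2 * 2000000000.0) = 961.1 m/s

961.1 m/s


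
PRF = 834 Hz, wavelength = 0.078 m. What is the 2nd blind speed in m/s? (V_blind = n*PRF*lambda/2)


V_blind = 2 * 834 * 0.078 / 2 = 65.1 m/s

65.1 m/s


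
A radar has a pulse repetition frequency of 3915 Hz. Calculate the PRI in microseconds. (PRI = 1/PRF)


PRI = 1/3915 = 0.0002554278 s = 255.4 us

255.4 us


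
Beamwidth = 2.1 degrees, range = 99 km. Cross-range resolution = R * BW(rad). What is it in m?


BW_rad = 0.036651914
CR = 99000 * 0.036651914 = 3628.5 m

3628.5 m


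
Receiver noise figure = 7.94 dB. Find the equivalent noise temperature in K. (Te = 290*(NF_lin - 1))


NF_lin = 10^(7.94/10) = 6.223003
Te = 290 * (6.223003 - 1) = 1514.7 K

1514.7 K


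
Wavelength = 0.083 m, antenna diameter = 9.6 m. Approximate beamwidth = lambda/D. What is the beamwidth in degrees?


BW_rad = 0.083 / 9.6 = 0.008646
BW_deg = 0.5 degrees

0.5 degrees


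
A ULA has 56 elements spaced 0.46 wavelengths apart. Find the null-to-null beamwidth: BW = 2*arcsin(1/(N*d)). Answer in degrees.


1/(N*d) = 1/(56*0.46) = 0.03882
BW = 2*arcsin(0.03882) = 4.4 degrees

4.4 degrees


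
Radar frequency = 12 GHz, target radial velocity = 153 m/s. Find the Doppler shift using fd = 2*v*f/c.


fd = 2 * 153 * 12000000000.0 / 3e8 = 12240.0 Hz

12240.0 Hz


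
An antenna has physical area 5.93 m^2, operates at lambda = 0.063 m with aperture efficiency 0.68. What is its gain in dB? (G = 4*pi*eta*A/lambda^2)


G_linear = 4*pi*0.68*5.93/0.063^2 = 12767.1
G_dB = 10*log10(12767.1) = 41.1 dB

41.1 dB


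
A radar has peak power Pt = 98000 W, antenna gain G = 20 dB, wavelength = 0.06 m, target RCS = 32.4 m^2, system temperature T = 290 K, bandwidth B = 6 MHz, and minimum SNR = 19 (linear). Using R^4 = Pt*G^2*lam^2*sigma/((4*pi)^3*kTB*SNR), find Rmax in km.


G_lin = 10^(20/10) = 100.0
R^4 = 98000 * 100.0^2 * 0.06^2 * 32.4 / ((4*pi)^3 * 1.38e-23 * 290 * 6000000.0 * 19)
R^4 = 1.26259e17 m^4
R_max = (1.26259e17)^(1/4) = 18850.2 m = 18.9 km

18.9 km


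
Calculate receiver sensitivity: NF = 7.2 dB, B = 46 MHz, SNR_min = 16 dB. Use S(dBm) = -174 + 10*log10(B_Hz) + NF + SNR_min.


10*log10(46000000.0) = 76.63
S = -174 + 76.63 + 7.2 + 16 = -74.2 dBm

-74.2 dBm


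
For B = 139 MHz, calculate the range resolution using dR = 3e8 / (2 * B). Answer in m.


dR = 3e8 / (2 * 139000000.0) = 1.08 m

1.08 m


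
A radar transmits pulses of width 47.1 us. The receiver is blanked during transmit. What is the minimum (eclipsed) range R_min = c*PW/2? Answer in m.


R_min = 3e8 * 47.1e-6 / 2 = 7065.0 m

7065.0 m


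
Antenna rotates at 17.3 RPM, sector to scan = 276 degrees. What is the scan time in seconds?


t = 276 / (17.3 * 360) * 60 = 2.66 s

2.66 s


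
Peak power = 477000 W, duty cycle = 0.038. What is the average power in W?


P_avg = 477000 * 0.038 = 18126.0 W

18126.0 W


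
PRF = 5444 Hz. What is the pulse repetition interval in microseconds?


PRI = 1/5444 = 0.0001836885 s = 183.7 us

183.7 us


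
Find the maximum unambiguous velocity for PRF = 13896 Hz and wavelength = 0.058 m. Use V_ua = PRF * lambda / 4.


V_ua = 13896 * 0.058 / 4 = 201.5 m/s

201.5 m/s


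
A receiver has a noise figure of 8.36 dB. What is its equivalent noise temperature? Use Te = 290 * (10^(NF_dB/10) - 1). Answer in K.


NF_lin = 10^(8.36/10) = 6.854882
Te = 290 * (6.854882 - 1) = 1697.9 K

1697.9 K


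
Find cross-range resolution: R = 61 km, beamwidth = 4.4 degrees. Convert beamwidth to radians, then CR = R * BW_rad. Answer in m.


BW_rad = 0.076794487
CR = 61000 * 0.076794487 = 4684.5 m

4684.5 m


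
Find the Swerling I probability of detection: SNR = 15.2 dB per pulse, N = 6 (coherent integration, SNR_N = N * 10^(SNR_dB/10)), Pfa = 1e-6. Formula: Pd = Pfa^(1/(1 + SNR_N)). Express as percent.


SNR_lin = 10^(15.2/10) = 33.11311
SNR_N = 6 * 33.11311 = 198.67866
1/(1 + SNR_N) = 1/199.67866 = 0.005008
Pd = (1e-6)^0.005008 = 0.93315
Pd = 93.3%

93.3%


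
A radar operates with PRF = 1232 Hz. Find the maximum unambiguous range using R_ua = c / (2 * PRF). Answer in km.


R_ua = 3e8 / (2 * 1232) = 121753.2 m = 121.8 km

121.8 km


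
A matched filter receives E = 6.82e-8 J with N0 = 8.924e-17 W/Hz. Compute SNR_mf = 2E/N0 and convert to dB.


SNR_lin = 2 * 6.82e-8 / 8.924e-17 = 1.528e9
SNR_dB = 10*log10(1.528e9) = 91.8 dB

91.8 dB


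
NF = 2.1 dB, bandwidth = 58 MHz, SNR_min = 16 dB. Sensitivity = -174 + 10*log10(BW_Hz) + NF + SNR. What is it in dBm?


10*log10(58000000.0) = 77.63
S = -174 + 77.63 + 2.1 + 16 = -78.3 dBm

-78.3 dBm


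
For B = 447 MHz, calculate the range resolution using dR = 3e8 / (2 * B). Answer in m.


dR = 3e8 / (2 * 447000000.0) = 0.34 m

0.34 m


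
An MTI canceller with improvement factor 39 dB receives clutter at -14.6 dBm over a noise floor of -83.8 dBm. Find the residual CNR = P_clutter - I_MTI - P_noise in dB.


CNR = -14.6 - 39 - (-83.8) = 30.2 dB

30.2 dB


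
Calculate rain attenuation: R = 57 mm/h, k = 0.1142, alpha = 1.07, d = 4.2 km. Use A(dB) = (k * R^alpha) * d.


gamma = 0.1142 * 57^1.07 = 8.638776 dB/km
A = 8.638776 * 4.2 = 36.28 dB

36.28 dB


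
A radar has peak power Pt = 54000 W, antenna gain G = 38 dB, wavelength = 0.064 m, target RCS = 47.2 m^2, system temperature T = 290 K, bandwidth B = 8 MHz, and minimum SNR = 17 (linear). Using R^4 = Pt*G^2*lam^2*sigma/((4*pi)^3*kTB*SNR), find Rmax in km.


G_lin = 10^(38/10) = 6309.573445
R^4 = 54000 * 6309.573445^2 * 0.064^2 * 47.2 / ((4*pi)^3 * 1.38e-23 * 290 * 8000000.0 * 17)
R^4 = 3.84813e20 m^4
R_max = (3.84813e20)^(1/4) = 140059.5 m = 140.1 km

140.1 km


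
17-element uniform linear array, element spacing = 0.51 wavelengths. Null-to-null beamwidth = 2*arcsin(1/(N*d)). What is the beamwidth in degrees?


1/(N*d) = 1/(17*0.51) = 0.11534
BW = 2*arcsin(0.11534) = 13.2 degrees

13.2 degrees


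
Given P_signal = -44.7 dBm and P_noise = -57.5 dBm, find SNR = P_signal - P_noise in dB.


SNR = -44.7 - (-57.5) = 12.8 dB

12.8 dB


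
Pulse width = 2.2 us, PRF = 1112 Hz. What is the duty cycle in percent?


DC = 2.2e-6 * 1112 * 100 = 0.24%

0.24%


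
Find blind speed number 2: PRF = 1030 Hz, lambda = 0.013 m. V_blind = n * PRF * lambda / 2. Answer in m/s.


V_blind = 2 * 1030 * 0.013 / 2 = 13.4 m/s

13.4 m/s


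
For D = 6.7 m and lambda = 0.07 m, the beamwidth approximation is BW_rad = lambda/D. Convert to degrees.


BW_rad = 0.07 / 6.7 = 0.010448
BW_deg = 0.6 degrees

0.6 degrees


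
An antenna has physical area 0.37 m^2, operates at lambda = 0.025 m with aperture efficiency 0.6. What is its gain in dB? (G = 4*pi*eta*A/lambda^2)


G_linear = 4*pi*0.6*0.37/0.025^2 = 4463.57
G_dB = 10*log10(4463.57) = 36.5 dB

36.5 dB


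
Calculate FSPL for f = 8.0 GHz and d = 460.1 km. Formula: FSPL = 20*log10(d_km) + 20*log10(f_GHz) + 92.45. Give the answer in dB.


20*log10(460.1) = 53.26
20*log10(8.0) = 18.06
FSPL = 163.8 dB

163.8 dB


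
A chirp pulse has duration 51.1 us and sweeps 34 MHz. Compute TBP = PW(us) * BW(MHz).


TBP = 51.1 * 34 = 1737.4

1737.4


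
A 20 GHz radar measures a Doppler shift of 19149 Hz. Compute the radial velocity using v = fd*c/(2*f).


v = 19149 * 3e8 / (2 * 20000000000.0) = 143.6 m/s

143.6 m/s


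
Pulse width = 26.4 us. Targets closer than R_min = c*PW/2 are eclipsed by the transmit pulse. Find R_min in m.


R_min = 3e8 * 26.4e-6 / 2 = 3960.0 m

3960.0 m


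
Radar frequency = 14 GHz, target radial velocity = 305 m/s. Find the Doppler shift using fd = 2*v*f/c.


fd = 2 * 305 * 14000000000.0 / 3e8 = 28466.7 Hz

28466.7 Hz


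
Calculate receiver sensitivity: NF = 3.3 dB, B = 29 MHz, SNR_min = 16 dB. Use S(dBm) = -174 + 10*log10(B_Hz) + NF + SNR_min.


10*log10(29000000.0) = 74.62
S = -174 + 74.62 + 3.3 + 16 = -80.1 dBm

-80.1 dBm


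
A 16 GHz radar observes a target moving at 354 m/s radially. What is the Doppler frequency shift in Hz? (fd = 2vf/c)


fd = 2 * 354 * 16000000000.0 / 3e8 = 37760.0 Hz

37760.0 Hz


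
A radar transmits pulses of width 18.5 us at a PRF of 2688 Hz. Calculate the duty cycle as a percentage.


DC = 18.5e-6 * 2688 * 100 = 4.97%

4.97%


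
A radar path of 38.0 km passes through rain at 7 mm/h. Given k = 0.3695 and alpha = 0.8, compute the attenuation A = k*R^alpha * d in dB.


gamma = 0.3695 * 7^0.8 = 1.752641 dB/km
A = 1.752641 * 38.0 = 66.6 dB

66.6 dB


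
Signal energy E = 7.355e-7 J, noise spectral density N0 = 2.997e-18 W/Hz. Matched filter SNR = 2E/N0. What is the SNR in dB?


SNR_lin = 2 * 7.355e-7 / 2.997e-18 = 4.908e11
SNR_dB = 10*log10(4.908e11) = 116.9 dB

116.9 dB


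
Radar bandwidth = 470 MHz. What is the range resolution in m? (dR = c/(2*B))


dR = 3e8 / (2 * 470000000.0) = 0.32 m

0.32 m


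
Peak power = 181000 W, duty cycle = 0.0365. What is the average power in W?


P_avg = 181000 * 0.0365 = 6606.5 W

6606.5 W


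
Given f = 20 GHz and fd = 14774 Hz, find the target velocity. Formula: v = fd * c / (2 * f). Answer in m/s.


v = 14774 * 3e8 / (2 * 20000000000.0) = 110.8 m/s

110.8 m/s


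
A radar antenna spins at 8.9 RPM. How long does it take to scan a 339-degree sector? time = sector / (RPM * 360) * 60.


t = 339 / (8.9 * 360) * 60 = 6.35 s

6.35 s


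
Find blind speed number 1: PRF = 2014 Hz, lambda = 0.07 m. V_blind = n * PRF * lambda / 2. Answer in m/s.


V_blind = 1 * 2014 * 0.07 / 2 = 70.5 m/s

70.5 m/s


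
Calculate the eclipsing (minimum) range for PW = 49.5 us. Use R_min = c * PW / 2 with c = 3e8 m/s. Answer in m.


R_min = 3e8 * 49.5e-6 / 2 = 7425.0 m

7425.0 m


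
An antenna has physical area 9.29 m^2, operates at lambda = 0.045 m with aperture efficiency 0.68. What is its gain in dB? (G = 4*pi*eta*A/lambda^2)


G_linear = 4*pi*0.68*9.29/0.045^2 = 39202.11
G_dB = 10*log10(39202.11) = 45.9 dB

45.9 dB


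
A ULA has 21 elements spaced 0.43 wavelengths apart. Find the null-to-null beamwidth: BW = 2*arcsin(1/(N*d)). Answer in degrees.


1/(N*d) = 1/(21*0.43) = 0.110742
BW = 2*arcsin(0.110742) = 12.7 degrees

12.7 degrees


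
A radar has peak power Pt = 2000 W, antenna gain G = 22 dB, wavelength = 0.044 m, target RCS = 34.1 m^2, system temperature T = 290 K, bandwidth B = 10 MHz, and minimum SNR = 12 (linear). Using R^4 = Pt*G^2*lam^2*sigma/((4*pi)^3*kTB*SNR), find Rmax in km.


G_lin = 10^(22/10) = 158.489319
R^4 = 2000 * 158.489319^2 * 0.044^2 * 34.1 / ((4*pi)^3 * 1.38e-23 * 290 * 10000000.0 * 12)
R^4 = 3.48018e15 m^4
R_max = (3.48018e15)^(1/4) = 7680.7 m = 7.7 km

7.7 km


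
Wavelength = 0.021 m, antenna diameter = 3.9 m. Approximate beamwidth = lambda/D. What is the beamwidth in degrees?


BW_rad = 0.021 / 3.9 = 0.005385
BW_deg = 0.31 degrees

0.31 degrees


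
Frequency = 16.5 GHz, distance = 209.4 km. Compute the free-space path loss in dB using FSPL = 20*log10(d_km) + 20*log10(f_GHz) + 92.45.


20*log10(209.4) = 46.42
20*log10(16.5) = 24.35
FSPL = 163.2 dB

163.2 dB


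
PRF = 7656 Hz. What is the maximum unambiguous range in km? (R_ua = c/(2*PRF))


R_ua = 3e8 / (2 * 7656) = 19592.5 m = 19.6 km

19.6 km


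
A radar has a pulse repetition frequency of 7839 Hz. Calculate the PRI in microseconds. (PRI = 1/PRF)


PRI = 1/7839 = 0.0001275673 s = 127.6 us

127.6 us


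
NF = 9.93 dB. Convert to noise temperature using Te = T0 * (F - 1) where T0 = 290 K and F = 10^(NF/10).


NF_lin = 10^(9.93/10) = 9.840111
Te = 290 * (9.840111 - 1) = 2563.6 K

2563.6 K


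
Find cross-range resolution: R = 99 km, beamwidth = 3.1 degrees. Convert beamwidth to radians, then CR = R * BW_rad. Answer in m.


BW_rad = 0.054105207
CR = 99000 * 0.054105207 = 5356.4 m

5356.4 m


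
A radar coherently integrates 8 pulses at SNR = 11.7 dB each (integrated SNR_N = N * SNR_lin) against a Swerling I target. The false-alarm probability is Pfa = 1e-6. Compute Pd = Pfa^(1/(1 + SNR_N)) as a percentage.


SNR_lin = 10^(11.7/10) = 14.79108
SNR_N = 8 * 14.79108 = 118.32864
1/(1 + SNR_N) = 1/119.32864 = 0.0083802
Pd = (1e-6)^0.0083802 = 0.89067
Pd = 89.1%

89.1%


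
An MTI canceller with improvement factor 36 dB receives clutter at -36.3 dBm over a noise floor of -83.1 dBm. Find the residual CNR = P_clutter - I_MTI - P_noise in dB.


CNR = -36.3 - 36 - (-83.1) = 10.8 dB

10.8 dB


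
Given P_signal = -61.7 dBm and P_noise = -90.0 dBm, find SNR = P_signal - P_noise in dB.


SNR = -61.7 - (-90.0) = 28.3 dB

28.3 dB


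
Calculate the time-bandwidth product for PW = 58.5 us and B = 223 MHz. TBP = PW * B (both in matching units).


TBP = 58.5 * 223 = 13045.5

13045.5


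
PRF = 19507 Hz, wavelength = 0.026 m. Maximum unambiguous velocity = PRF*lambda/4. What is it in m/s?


V_ua = 19507 * 0.026 / 4 = 126.8 m/s

126.8 m/s


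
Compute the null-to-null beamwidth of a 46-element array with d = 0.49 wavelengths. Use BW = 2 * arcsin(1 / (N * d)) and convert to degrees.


1/(N*d) = 1/(46*0.49) = 0.044366
BW = 2*arcsin(0.044366) = 5.1 degrees

5.1 degrees


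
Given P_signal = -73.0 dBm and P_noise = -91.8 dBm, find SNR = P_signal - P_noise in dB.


SNR = -73.0 - (-91.8) = 18.8 dB

18.8 dB


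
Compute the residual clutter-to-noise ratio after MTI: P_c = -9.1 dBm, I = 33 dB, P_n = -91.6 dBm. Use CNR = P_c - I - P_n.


CNR = -9.1 - 33 - (-91.6) = 49.5 dB

49.5 dB


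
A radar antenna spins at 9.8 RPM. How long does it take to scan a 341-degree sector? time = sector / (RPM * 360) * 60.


t = 341 / (9.8 * 360) * 60 = 5.8 s

5.8 s


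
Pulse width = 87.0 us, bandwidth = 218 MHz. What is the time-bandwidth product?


TBP = 87.0 * 218 = 18966.0

18966.0


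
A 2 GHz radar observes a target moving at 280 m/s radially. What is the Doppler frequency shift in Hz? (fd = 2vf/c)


fd = 2 * 280 * 2000000000.0 / 3e8 = 3733.3 Hz

3733.3 Hz


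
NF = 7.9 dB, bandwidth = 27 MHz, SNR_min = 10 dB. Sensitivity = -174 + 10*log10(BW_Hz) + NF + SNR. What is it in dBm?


10*log10(27000000.0) = 74.31
S = -174 + 74.31 + 7.9 + 10 = -81.8 dBm

-81.8 dBm


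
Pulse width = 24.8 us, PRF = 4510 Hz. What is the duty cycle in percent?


DC = 24.8e-6 * 4510 * 100 = 11.18%

11.18%


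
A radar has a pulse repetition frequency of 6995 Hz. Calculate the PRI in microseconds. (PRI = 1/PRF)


PRI = 1/6995 = 0.0001429593 s = 143.0 us

143.0 us


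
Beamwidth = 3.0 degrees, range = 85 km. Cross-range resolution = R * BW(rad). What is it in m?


BW_rad = 0.052359878
CR = 85000 * 0.052359878 = 4450.6 m

4450.6 m


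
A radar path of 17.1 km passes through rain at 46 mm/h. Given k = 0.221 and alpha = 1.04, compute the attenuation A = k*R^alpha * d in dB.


gamma = 0.221 * 46^1.04 = 11.848419 dB/km
A = 11.848419 * 17.1 = 202.61 dB

202.61 dB


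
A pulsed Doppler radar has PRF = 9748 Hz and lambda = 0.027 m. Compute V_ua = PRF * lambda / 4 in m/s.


V_ua = 9748 * 0.027 / 4 = 65.8 m/s

65.8 m/s


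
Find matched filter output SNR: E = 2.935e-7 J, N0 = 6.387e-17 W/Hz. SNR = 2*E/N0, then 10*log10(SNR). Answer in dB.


SNR_lin = 2 * 2.935e-7 / 6.387e-17 = 9.191e9
SNR_dB = 10*log10(9.191e9) = 99.6 dB

99.6 dB


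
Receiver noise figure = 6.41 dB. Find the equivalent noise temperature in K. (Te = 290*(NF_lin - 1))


NF_lin = 10^(6.41/10) = 4.375221
Te = 290 * (4.375221 - 1) = 978.8 K

978.8 K


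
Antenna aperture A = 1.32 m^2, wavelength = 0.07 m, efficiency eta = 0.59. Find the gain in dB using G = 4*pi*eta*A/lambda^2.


G_linear = 4*pi*0.59*1.32/0.07^2 = 1997.28
G_dB = 10*log10(1997.28) = 33.0 dB

33.0 dB


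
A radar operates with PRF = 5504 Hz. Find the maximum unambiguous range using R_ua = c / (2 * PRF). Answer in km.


R_ua = 3e8 / (2 * 5504) = 27252.9 m = 27.3 km

27.3 km


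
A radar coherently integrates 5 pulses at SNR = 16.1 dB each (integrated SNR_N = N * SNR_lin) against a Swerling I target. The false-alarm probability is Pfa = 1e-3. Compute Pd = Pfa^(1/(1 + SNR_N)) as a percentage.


SNR_lin = 10^(16.1/10) = 40.73803
SNR_N = 5 * 40.73803 = 203.69015
1/(1 + SNR_N) = 1/204.69015 = 0.0048854
Pd = (1e-3)^0.0048854 = 0.96682
Pd = 96.7%

96.7%


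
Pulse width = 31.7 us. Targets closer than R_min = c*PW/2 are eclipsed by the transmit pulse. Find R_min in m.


R_min = 3e8 * 31.7e-6 / 2 = 4755.0 m

4755.0 m


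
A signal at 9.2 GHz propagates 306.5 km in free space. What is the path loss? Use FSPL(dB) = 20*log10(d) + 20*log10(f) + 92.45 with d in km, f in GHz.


20*log10(306.5) = 49.73
20*log10(9.2) = 19.28
FSPL = 161.5 dB

161.5 dB


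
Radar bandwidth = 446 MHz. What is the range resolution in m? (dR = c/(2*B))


dR = 3e8 / (2 * 446000000.0) = 0.34 m

0.34 m


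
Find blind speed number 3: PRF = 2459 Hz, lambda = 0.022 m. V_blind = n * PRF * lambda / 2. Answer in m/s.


V_blind = 3 * 2459 * 0.022 / 2 = 81.1 m/s

81.1 m/s


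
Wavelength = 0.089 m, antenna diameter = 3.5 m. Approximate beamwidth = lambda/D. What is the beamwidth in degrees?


BW_rad = 0.089 / 3.5 = 0.025429
BW_deg = 1.46 degrees

1.46 degrees


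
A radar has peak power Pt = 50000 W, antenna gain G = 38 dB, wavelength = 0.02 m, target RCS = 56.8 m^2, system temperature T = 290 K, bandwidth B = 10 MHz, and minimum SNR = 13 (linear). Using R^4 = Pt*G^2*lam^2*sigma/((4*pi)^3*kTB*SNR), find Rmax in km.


G_lin = 10^(38/10) = 6309.573445
R^4 = 50000 * 6309.573445^2 * 0.02^2 * 56.8 / ((4*pi)^3 * 1.38e-23 * 290 * 10000000.0 * 13)
R^4 = 4.38055e19 m^4
R_max = (4.38055e19)^(1/4) = 81354.6 m = 81.4 km

81.4 km


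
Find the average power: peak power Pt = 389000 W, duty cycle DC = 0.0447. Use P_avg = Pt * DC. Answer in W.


P_avg = 389000 * 0.0447 = 17388.3 W

17388.3 W


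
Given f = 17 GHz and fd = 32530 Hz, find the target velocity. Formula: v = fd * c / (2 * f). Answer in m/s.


v = 32530 * 3e8 / (2 * 17000000000.0) = 287.0 m/s

287.0 m/s


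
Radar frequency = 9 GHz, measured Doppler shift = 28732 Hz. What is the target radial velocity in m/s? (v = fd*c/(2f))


v = 28732 * 3e8 / (2 * 9000000000.0) = 478.9 m/s

478.9 m/s


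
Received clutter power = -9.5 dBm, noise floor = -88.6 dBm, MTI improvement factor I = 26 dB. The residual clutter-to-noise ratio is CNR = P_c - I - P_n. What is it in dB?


CNR = -9.5 - 26 - (-88.6) = 53.1 dB

53.1 dB


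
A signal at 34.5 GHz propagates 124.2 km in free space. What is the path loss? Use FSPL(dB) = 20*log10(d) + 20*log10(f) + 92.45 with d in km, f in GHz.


20*log10(124.2) = 41.88
20*log10(34.5) = 30.76
FSPL = 165.1 dB

165.1 dB


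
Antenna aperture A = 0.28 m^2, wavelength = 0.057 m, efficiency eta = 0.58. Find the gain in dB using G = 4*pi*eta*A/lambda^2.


G_linear = 4*pi*0.58*0.28/0.057^2 = 628.13
G_dB = 10*log10(628.13) = 28.0 dB

28.0 dB


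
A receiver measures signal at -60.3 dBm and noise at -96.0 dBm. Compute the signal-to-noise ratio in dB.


SNR = -60.3 - (-96.0) = 35.7 dB

35.7 dB


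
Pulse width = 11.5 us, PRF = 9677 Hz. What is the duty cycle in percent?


DC = 11.5e-6 * 9677 * 100 = 11.13%

11.13%


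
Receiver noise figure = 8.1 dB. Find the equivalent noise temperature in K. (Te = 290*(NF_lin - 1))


NF_lin = 10^(8.1/10) = 6.456542
Te = 290 * (6.456542 - 1) = 1582.4 K

1582.4 K


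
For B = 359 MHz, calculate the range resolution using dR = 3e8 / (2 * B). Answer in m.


dR = 3e8 / (2 * 359000000.0) = 0.42 m

0.42 m


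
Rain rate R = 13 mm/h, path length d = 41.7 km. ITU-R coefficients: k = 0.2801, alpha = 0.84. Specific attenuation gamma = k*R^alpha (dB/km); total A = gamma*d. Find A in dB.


gamma = 0.2801 * 13^0.84 = 2.415603 dB/km
A = 2.415603 * 41.7 = 100.73 dB

100.73 dB


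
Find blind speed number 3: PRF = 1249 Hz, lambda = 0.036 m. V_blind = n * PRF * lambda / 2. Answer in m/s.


V_blind = 3 * 1249 * 0.036 / 2 = 67.4 m/s

67.4 m/s


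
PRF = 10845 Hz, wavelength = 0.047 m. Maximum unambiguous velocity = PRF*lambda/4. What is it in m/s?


V_ua = 10845 * 0.047 / 4 = 127.4 m/s

127.4 m/s


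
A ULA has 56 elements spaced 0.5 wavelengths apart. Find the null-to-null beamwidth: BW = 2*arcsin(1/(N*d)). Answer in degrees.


1/(N*d) = 1/(56*0.5) = 0.035714
BW = 2*arcsin(0.035714) = 4.1 degrees

4.1 degrees


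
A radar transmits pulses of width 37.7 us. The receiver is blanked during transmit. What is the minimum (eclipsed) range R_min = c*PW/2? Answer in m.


R_min = 3e8 * 37.7e-6 / 2 = 5655.0 m

5655.0 m


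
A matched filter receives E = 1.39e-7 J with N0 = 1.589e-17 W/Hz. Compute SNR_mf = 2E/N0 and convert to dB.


SNR_lin = 2 * 1.39e-7 / 1.589e-17 = 1.75e10
SNR_dB = 10*log10(1.75e10) = 102.4 dB

102.4 dB


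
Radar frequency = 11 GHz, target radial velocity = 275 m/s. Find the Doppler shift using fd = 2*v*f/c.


fd = 2 * 275 * 11000000000.0 / 3e8 = 20166.7 Hz

20166.7 Hz


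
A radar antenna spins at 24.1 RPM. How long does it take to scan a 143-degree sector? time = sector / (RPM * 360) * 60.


t = 143 / (24.1 * 360) * 60 = 0.99 s

0.99 s


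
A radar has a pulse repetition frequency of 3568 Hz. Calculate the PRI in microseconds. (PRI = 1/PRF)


PRI = 1/3568 = 0.0002802691 s = 280.3 us

280.3 us


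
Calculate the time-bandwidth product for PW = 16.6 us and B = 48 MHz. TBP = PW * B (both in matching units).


TBP = 16.6 * 48 = 796.8

796.8


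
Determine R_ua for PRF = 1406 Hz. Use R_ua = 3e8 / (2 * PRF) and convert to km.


R_ua = 3e8 / (2 * 1406) = 106685.6 m = 106.7 km

106.7 km


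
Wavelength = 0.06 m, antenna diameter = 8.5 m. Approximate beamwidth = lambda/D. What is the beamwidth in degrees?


BW_rad = 0.06 / 8.5 = 0.007059
BW_deg = 0.4 degrees

0.4 degrees


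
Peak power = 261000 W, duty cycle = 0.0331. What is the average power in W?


P_avg = 261000 * 0.0331 = 8639.1 W

8639.1 W


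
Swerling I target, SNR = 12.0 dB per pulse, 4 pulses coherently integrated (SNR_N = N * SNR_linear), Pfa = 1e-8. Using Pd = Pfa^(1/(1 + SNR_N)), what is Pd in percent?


SNR_lin = 10^(12.0/10) = 15.84893
SNR_N = 4 * 15.84893 = 63.39572
1/(1 + SNR_N) = 1/64.39572 = 0.015529
Pd = (1e-8)^0.015529 = 0.75122
Pd = 75.1%

75.1%


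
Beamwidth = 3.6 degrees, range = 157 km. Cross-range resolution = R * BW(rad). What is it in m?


BW_rad = 0.062831853
CR = 157000 * 0.062831853 = 9864.6 m

9864.6 m


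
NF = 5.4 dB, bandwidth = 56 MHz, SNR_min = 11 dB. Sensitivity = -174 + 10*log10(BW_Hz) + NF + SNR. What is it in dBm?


10*log10(56000000.0) = 77.48
S = -174 + 77.48 + 5.4 + 11 = -80.1 dBm

-80.1 dBm


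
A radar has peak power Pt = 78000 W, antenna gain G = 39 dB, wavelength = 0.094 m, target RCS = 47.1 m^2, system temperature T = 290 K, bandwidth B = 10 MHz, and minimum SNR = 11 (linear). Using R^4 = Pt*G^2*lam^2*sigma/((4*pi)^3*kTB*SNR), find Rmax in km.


G_lin = 10^(39/10) = 7943.282347
R^4 = 78000 * 7943.282347^2 * 0.094^2 * 47.1 / ((4*pi)^3 * 1.38e-23 * 290 * 10000000.0 * 11)
R^4 = 2.34462e21 m^4
R_max = (2.34462e21)^(1/4) = 220048.3 m = 220.0 km

220.0 km


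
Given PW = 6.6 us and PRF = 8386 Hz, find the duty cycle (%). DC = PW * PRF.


DC = 6.6e-6 * 8386 * 100 = 5.53%

5.53%


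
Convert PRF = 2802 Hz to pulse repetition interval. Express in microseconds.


PRI = 1/2802 = 0.0003568879 s = 356.9 us

356.9 us


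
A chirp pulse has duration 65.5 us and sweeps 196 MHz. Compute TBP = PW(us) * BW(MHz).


TBP = 65.5 * 196 = 12838.0

12838.0


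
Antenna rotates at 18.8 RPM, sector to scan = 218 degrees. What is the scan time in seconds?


t = 218 / (18.8 * 360) * 60 = 1.93 s

1.93 s


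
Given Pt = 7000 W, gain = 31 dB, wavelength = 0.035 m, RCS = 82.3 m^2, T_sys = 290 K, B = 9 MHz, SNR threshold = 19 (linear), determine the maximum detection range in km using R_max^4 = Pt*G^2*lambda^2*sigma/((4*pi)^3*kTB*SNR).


G_lin = 10^(31/10) = 1258.925412
R^4 = 7000 * 1258.925412^2 * 0.035^2 * 82.3 / ((4*pi)^3 * 1.38e-23 * 290 * 9000000.0 * 19)
R^4 = 8.23628e17 m^4
R_max = (8.23628e17)^(1/4) = 30125.4 m = 30.1 km

30.1 km


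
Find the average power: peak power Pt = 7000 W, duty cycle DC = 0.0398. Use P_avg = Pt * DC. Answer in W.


P_avg = 7000 * 0.0398 = 278.6 W

278.6 W


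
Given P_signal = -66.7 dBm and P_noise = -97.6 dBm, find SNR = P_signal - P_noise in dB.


SNR = -66.7 - (-97.6) = 30.9 dB

30.9 dB


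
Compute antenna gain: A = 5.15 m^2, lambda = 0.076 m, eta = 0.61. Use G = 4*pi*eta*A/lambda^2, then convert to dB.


G_linear = 4*pi*0.61*5.15/0.076^2 = 6834.7
G_dB = 10*log10(6834.7) = 38.3 dB

38.3 dB


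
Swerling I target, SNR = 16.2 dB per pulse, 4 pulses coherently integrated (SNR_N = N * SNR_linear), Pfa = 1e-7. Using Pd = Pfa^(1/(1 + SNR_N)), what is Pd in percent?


SNR_lin = 10^(16.2/10) = 41.68694
SNR_N = 4 * 41.68694 = 166.74776
1/(1 + SNR_N) = 1/167.74776 = 0.0059613
Pd = (1e-7)^0.0059613 = 0.90839
Pd = 90.8%

90.8%


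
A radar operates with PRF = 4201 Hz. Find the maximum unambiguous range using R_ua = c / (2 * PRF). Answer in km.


R_ua = 3e8 / (2 * 4201) = 35705.8 m = 35.7 km

35.7 km


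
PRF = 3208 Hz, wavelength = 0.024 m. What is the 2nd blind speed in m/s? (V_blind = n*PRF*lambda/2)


V_blind = 2 * 3208 * 0.024 / 2 = 77.0 m/s

77.0 m/s


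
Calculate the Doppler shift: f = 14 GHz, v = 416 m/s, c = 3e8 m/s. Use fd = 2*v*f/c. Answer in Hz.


fd = 2 * 416 * 14000000000.0 / 3e8 = 38826.7 Hz

38826.7 Hz


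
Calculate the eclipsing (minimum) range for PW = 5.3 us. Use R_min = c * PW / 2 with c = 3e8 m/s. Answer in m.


R_min = 3e8 * 5.3e-6 / 2 = 795.0 m

795.0 m


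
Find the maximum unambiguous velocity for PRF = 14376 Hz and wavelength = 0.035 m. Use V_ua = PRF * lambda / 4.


V_ua = 14376 * 0.035 / 4 = 125.8 m/s

125.8 m/s


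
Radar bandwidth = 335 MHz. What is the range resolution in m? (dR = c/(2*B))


dR = 3e8 / (2 * 335000000.0) = 0.45 m

0.45 m


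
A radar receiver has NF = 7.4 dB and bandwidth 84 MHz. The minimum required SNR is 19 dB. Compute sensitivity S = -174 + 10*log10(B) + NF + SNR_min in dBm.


10*log10(84000000.0) = 79.24
S = -174 + 79.24 + 7.4 + 19 = -68.4 dBm

-68.4 dBm


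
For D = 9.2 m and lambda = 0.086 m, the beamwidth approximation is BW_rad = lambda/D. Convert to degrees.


BW_rad = 0.086 / 9.2 = 0.009348
BW_deg = 0.54 degrees

0.54 degrees


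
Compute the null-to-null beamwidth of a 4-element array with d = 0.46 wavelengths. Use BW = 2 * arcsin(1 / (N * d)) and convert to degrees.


1/(N*d) = 1/(4*0.46) = 0.543478
BW = 2*arcsin(0.543478) = 65.8 degrees

65.8 degrees


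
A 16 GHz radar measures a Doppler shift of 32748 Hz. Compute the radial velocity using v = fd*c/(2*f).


v = 32748 * 3e8 / (2 * 16000000000.0) = 307.0 m/s

307.0 m/s


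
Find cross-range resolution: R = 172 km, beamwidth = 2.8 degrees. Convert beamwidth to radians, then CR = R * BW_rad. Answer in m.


BW_rad = 0.048869219
CR = 172000 * 0.048869219 = 8405.5 m

8405.5 m


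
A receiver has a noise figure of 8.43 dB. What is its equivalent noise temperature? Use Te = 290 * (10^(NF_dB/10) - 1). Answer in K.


NF_lin = 10^(8.43/10) = 6.966265
Te = 290 * (6.966265 - 1) = 1730.2 K

1730.2 K


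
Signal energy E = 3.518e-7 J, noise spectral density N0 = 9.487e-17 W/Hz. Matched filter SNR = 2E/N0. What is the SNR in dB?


SNR_lin = 2 * 3.518e-7 / 9.487e-17 = 7.416e9
SNR_dB = 10*log10(7.416e9) = 98.7 dB

98.7 dB


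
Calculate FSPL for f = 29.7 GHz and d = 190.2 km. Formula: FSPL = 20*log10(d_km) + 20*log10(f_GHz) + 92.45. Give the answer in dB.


20*log10(190.2) = 45.58
20*log10(29.7) = 29.46
FSPL = 167.5 dB

167.5 dB


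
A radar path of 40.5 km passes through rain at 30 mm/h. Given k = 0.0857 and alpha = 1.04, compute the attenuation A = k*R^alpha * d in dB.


gamma = 0.0857 * 30^1.04 = 2.945689 dB/km
A = 2.945689 * 40.5 = 119.3 dB

119.3 dB


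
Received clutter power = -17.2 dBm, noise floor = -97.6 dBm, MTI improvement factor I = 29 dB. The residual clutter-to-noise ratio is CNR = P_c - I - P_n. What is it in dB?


CNR = -17.2 - 29 - (-97.6) = 51.4 dB

51.4 dB


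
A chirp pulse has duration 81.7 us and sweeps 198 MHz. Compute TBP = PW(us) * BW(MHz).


TBP = 81.7 * 198 = 16176.6

16176.6


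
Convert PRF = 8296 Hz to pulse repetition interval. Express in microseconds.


PRI = 1/8296 = 0.00012054 s = 120.5 us

120.5 us


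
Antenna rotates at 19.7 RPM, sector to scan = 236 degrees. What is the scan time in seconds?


t = 236 / (19.7 * 360) * 60 = 2.0 s

2.0 s


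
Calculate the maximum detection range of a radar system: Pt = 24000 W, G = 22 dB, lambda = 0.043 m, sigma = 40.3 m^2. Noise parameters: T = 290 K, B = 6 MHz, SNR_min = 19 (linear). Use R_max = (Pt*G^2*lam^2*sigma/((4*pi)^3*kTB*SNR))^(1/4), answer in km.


G_lin = 10^(22/10) = 158.489319
R^4 = 24000 * 158.489319^2 * 0.043^2 * 40.3 / ((4*pi)^3 * 1.38e-23 * 290 * 6000000.0 * 19)
R^4 = 4.96183e16 m^4
R_max = (4.96183e16)^(1/4) = 14924.9 m = 14.9 km

14.9 km


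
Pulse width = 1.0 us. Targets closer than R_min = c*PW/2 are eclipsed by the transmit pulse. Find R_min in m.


R_min = 3e8 * 1.0e-6 / 2 = 150.0 m

150.0 m


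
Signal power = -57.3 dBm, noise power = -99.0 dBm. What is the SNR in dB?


SNR = -57.3 - (-99.0) = 41.7 dB

41.7 dB


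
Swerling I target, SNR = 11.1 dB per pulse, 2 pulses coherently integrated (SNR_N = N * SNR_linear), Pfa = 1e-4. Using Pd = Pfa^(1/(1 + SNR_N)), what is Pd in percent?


SNR_lin = 10^(11.1/10) = 12.8825
SNR_N = 2 * 12.8825 = 25.765
1/(1 + SNR_N) = 1/26.765 = 0.0373622
Pd = (1e-4)^0.0373622 = 0.70884
Pd = 70.9%

70.9%


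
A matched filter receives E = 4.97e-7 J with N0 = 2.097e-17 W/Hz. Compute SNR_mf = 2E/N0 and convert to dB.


SNR_lin = 2 * 4.97e-7 / 2.097e-17 = 4.74e10
SNR_dB = 10*log10(4.74e10) = 106.8 dB

106.8 dB


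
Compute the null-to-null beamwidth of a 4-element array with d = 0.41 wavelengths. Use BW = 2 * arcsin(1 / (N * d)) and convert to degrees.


1/(N*d) = 1/(4*0.41) = 0.609756
BW = 2*arcsin(0.609756) = 75.1 degrees

75.1 degrees
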